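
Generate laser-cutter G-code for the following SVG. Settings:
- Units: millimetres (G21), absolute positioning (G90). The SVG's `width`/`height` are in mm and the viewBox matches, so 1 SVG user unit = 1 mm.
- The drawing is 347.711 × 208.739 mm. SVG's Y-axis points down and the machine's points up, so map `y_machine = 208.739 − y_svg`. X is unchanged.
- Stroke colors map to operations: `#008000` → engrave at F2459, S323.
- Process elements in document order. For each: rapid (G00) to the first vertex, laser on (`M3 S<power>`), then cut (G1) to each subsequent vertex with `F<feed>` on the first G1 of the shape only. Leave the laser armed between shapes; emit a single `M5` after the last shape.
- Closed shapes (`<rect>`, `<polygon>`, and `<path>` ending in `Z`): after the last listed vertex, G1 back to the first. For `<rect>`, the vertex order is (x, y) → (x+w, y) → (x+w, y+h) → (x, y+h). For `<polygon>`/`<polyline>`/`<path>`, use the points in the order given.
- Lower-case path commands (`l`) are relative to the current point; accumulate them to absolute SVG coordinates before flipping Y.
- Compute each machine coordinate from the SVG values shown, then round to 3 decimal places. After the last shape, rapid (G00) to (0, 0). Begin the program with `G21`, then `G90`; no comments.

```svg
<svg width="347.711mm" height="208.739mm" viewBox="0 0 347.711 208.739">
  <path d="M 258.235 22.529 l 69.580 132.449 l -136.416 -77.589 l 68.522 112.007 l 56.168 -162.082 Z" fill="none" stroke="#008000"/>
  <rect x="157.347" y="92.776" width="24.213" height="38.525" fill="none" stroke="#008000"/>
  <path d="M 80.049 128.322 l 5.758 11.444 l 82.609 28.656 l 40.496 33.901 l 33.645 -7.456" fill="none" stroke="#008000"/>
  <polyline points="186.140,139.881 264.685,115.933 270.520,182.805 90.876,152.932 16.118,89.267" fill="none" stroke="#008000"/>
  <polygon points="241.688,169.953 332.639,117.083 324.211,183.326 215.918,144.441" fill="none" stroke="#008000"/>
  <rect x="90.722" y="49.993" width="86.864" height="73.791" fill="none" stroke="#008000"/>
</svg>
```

G21
G90
G00 X258.235 Y186.210
M3 S323
G1 X327.815 Y53.761 F2459
G1 X191.399 Y131.350
G1 X259.921 Y19.343
G1 X316.089 Y181.425
G1 X258.235 Y186.210
G00 X157.347 Y115.963
M3 S323
G1 X181.560 Y115.963 F2459
G1 X181.560 Y77.438
G1 X157.347 Y77.438
G1 X157.347 Y115.963
G00 X80.049 Y80.417
M3 S323
G1 X85.807 Y68.973 F2459
G1 X168.416 Y40.317
G1 X208.912 Y6.416
G1 X242.557 Y13.872
G00 X186.140 Y68.858
M3 S323
G1 X264.685 Y92.806 F2459
G1 X270.520 Y25.934
G1 X90.876 Y55.807
G1 X16.118 Y119.472
G00 X241.688 Y38.786
M3 S323
G1 X332.639 Y91.656 F2459
G1 X324.211 Y25.413
G1 X215.918 Y64.298
G1 X241.688 Y38.786
G00 X90.722 Y158.746
M3 S323
G1 X177.586 Y158.746 F2459
G1 X177.586 Y84.955
G1 X90.722 Y84.955
G1 X90.722 Y158.746
M5
G00 X0.000 Y0.000

1 u = 1 mm; y_m = 208.739 − y.

[1] `<path>` closed polygon, #008000→engrave S323 F2459: (258.235,186.210) → (327.815,53.761) → (191.399,131.350) → (259.921,19.343) → (316.089,181.425) → (258.235,186.210) (closed)

[2] `<rect>` rectangle, #008000→engrave S323 F2459: (157.347,115.963) → (181.560,115.963) → (181.560,77.438) → (157.347,77.438) → (157.347,115.963) (closed)

[3] `<path>` open polyline, #008000→engrave S323 F2459: (80.049,80.417) → (85.807,68.973) → (168.416,40.317) → (208.912,6.416) → (242.557,13.872)

[4] `<polyline>` open polyline, #008000→engrave S323 F2459: (186.140,68.858) → (264.685,92.806) → (270.520,25.934) → (90.876,55.807) → (16.118,119.472)

[5] `<polygon>` closed polygon, #008000→engrave S323 F2459: (241.688,38.786) → (332.639,91.656) → (324.211,25.413) → (215.918,64.298) → (241.688,38.786) (closed)

[6] `<rect>` rectangle, #008000→engrave S323 F2459: (90.722,158.746) → (177.586,158.746) → (177.586,84.955) → (90.722,84.955) → (90.722,158.746) (closed)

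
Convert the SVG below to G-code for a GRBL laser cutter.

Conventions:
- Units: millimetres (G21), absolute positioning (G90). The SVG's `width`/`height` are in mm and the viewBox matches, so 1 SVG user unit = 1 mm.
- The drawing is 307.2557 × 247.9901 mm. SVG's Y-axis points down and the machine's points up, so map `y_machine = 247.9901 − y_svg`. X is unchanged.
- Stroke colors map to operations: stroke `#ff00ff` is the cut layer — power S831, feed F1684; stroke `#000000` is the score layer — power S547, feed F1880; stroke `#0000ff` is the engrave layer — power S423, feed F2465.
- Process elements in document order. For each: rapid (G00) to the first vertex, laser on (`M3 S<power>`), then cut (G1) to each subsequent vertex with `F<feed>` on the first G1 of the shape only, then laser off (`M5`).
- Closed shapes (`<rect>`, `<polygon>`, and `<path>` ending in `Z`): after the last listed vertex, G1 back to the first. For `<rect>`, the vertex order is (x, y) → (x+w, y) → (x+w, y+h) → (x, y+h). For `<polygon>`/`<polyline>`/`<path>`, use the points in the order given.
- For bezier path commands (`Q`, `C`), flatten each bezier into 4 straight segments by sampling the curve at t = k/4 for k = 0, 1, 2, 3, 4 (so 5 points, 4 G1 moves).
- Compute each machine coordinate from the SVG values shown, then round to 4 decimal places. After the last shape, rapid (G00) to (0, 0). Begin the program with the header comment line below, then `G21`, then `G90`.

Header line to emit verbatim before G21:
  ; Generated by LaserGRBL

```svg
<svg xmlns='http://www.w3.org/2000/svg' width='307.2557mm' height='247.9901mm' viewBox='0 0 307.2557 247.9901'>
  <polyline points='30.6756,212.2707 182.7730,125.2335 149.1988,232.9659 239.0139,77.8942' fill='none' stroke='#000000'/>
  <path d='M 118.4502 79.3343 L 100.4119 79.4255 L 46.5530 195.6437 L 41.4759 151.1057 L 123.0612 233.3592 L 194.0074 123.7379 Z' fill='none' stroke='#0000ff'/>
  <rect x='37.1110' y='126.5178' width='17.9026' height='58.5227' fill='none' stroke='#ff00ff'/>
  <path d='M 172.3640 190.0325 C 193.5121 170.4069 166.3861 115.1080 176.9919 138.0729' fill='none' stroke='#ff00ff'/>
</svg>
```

viewBox `0 0 307.2557 247.9901` with mm width/height → 1 unit = 1 mm. Flip: y_m = 247.9901 − y_svg.

**Shape 1** — `<polyline>` open polyline, stroke `#000000` → score (S547, F1880). Machine vertices: (30.6756,35.7194) → (182.7730,122.7566) → (149.1988,15.0242) → (239.0139,170.0959). Open path.

**Shape 2** — `<path>` closed polygon, stroke `#0000ff` → engrave (S423, F2465). Machine vertices: (118.4502,168.6558) → (100.4119,168.5646) → (46.5530,52.3464) → (41.4759,96.8844) → (123.0612,14.6309) → (194.0074,124.2522) → (118.4502,168.6558). Closed: final G1 returns to the first vertex.

**Shape 3** — `<rect>` rectangle, stroke `#ff00ff` → cut (S831, F1684). Machine vertices: (37.1110,121.4723) → (55.0136,121.4723) → (55.0136,62.9496) → (37.1110,62.9496) → (37.1110,121.4723). Closed: final G1 returns to the first vertex.

**Shape 4** — `<path>` cubic bezier, stroke `#ff00ff` → cut (S831, F1684). Control points (SVG): P0=(172.3640,190.0325), P1=(193.5121,170.4069), P2=(166.3861,115.1080), P3=(176.9919,138.0729); sampled at t=k/4. Machine vertices: (172.3640,57.9576) → (180.5175,77.5853) → (178.6313,99.9088) → (174.7684,114.2467) → (176.9919,109.9172). Open path.

; Generated by LaserGRBL
G21
G90
G00 X30.6756 Y35.7194
M3 S547
G1 X182.7730 Y122.7566 F1880
G1 X149.1988 Y15.0242
G1 X239.0139 Y170.0959
M5
G00 X118.4502 Y168.6558
M3 S423
G1 X100.4119 Y168.5646 F2465
G1 X46.5530 Y52.3464
G1 X41.4759 Y96.8844
G1 X123.0612 Y14.6309
G1 X194.0074 Y124.2522
G1 X118.4502 Y168.6558
M5
G00 X37.1110 Y121.4723
M3 S831
G1 X55.0136 Y121.4723 F1684
G1 X55.0136 Y62.9496
G1 X37.1110 Y62.9496
G1 X37.1110 Y121.4723
M5
G00 X172.3640 Y57.9576
M3 S831
G1 X180.5175 Y77.5853 F1684
G1 X178.6313 Y99.9088
G1 X174.7684 Y114.2467
G1 X176.9919 Y109.9172
M5
G00 X0.0000 Y0.0000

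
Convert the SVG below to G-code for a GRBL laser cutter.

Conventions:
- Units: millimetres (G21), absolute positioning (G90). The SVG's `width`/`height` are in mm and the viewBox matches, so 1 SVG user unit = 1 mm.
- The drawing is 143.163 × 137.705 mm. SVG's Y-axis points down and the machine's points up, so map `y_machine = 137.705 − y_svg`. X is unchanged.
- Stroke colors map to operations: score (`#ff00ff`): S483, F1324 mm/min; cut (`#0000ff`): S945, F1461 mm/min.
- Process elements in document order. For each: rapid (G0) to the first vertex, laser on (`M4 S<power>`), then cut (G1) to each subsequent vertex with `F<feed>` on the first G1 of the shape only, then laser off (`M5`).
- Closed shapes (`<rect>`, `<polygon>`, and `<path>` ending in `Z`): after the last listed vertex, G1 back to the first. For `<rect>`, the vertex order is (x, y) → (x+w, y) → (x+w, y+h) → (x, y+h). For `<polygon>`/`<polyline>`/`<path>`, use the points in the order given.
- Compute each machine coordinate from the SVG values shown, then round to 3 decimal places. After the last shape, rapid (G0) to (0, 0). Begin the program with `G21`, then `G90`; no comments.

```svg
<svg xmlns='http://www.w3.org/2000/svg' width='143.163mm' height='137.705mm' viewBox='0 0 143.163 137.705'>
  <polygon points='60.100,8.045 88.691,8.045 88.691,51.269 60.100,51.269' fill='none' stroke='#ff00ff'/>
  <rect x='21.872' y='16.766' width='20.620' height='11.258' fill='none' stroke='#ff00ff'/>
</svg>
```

viewBox `0 0 143.163 137.705` with mm width/height → 1 unit = 1 mm. Flip: y_m = 137.705 − y_svg.

**Shape 1** — `<polygon>` rectangle, stroke `#ff00ff` → score (S483, F1324). Machine vertices: (60.100,129.660) → (88.691,129.660) → (88.691,86.436) → (60.100,86.436) → (60.100,129.660). Closed: final G1 returns to the first vertex.

**Shape 2** — `<rect>` rectangle, stroke `#ff00ff` → score (S483, F1324). Machine vertices: (21.872,120.939) → (42.492,120.939) → (42.492,109.681) → (21.872,109.681) → (21.872,120.939). Closed: final G1 returns to the first vertex.

G21
G90
G0 X60.100 Y129.660
M4 S483
G1 X88.691 Y129.660 F1324
G1 X88.691 Y86.436
G1 X60.100 Y86.436
G1 X60.100 Y129.660
M5
G0 X21.872 Y120.939
M4 S483
G1 X42.492 Y120.939 F1324
G1 X42.492 Y109.681
G1 X21.872 Y109.681
G1 X21.872 Y120.939
M5
G0 X0.000 Y0.000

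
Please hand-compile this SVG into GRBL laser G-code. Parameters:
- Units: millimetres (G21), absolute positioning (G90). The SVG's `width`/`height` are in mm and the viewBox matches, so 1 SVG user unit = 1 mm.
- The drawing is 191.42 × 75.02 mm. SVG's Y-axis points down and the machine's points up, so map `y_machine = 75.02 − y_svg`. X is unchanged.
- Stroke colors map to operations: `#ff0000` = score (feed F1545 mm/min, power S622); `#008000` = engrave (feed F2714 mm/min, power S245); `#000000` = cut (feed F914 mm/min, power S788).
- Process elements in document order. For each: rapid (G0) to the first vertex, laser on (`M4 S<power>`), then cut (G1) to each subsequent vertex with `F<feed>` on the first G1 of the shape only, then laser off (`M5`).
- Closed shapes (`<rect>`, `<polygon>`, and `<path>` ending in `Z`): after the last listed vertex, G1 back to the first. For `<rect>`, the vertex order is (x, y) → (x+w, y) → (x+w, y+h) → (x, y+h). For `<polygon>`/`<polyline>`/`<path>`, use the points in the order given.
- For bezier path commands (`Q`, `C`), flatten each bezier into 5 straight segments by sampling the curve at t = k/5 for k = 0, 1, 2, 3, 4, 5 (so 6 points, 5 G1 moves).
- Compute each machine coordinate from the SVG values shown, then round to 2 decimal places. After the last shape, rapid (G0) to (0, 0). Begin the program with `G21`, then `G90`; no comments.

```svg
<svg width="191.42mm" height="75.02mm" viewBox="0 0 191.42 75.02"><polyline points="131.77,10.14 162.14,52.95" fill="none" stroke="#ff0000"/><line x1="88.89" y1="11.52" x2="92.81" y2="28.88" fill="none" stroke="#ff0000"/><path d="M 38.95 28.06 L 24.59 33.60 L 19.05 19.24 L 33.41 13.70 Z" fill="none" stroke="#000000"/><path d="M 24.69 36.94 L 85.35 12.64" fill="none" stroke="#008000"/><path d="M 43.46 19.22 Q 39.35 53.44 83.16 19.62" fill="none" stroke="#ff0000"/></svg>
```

1 u = 1 mm; y_m = 75.02 − y.

[1] `<polyline>` line segment, #ff0000→score S622 F1545: (131.77,64.88) → (162.14,22.07)

[2] `<line>` line segment, #ff0000→score S622 F1545: (88.89,63.50) → (92.81,46.14)

[3] `<path>` regular polygon, #000000→cut S788 F914: (38.95,46.96) → (24.59,41.42) → (19.05,55.78) → (33.41,61.32) → (38.95,46.96) (closed)

[4] `<path>` line segment, #008000→engrave S245 F2714: (24.69,38.08) → (85.35,62.38)

[5] `<path>` quadratic bezier, #ff0000→score S622 F1545: (43.46,55.80) → (43.73,44.83) → (47.84,39.31) → (55.78,39.23) → (67.55,44.59) → (83.16,55.40)

G21
G90
G0 X131.77 Y64.88
M4 S622
G1 X162.14 Y22.07 F1545
M5
G0 X88.89 Y63.50
M4 S622
G1 X92.81 Y46.14 F1545
M5
G0 X38.95 Y46.96
M4 S788
G1 X24.59 Y41.42 F914
G1 X19.05 Y55.78
G1 X33.41 Y61.32
G1 X38.95 Y46.96
M5
G0 X24.69 Y38.08
M4 S245
G1 X85.35 Y62.38 F2714
M5
G0 X43.46 Y55.80
M4 S622
G1 X43.73 Y44.83 F1545
G1 X47.84 Y39.31
G1 X55.78 Y39.23
G1 X67.55 Y44.59
G1 X83.16 Y55.40
M5
G0 X0.00 Y0.00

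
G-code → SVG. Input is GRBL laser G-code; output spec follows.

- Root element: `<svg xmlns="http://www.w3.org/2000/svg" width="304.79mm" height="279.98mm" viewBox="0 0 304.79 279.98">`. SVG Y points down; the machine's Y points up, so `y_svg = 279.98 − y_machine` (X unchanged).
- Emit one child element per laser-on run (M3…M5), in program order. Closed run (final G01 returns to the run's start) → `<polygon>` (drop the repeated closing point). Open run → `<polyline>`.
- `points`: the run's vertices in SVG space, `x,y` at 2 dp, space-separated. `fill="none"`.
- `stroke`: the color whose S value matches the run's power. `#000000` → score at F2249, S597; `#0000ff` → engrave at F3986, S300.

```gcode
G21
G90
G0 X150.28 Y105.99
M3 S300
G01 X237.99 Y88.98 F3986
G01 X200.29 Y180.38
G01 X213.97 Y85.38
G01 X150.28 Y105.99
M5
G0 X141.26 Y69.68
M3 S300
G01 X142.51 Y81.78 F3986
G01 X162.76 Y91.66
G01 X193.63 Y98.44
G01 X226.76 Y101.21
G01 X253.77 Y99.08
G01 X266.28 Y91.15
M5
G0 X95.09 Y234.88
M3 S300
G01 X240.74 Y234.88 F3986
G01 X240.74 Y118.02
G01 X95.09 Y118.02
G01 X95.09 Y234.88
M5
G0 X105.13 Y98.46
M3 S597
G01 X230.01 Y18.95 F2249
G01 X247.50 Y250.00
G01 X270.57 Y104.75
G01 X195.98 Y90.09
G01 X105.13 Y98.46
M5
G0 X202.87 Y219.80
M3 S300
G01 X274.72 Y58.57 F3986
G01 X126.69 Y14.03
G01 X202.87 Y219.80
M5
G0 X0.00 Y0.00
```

y_svg = 279.98 − y_m.

[1] S300→`#0000ff` (engrave); closed run; points: 150.28,173.99 237.99,191.00 200.29,99.60 213.97,194.60

[2] S300→`#0000ff` (engrave); open run; points: 141.26,210.30 142.51,198.20 162.76,188.32 193.63,181.54 226.76,178.77 253.77,180.90 266.28,188.83

[3] S300→`#0000ff` (engrave); closed run; points: 95.09,45.10 240.74,45.10 240.74,161.96 95.09,161.96

[4] S597→`#000000` (score); closed run; points: 105.13,181.52 230.01,261.03 247.50,29.98 270.57,175.23 195.98,189.89

[5] S300→`#0000ff` (engrave); closed run; points: 202.87,60.18 274.72,221.41 126.69,265.95

<svg xmlns="http://www.w3.org/2000/svg" width="304.79mm" height="279.98mm" viewBox="0 0 304.79 279.98">
  <polygon points="150.28,173.99 237.99,191.00 200.29,99.60 213.97,194.60" fill="none" stroke="#0000ff"/>
  <polyline points="141.26,210.30 142.51,198.20 162.76,188.32 193.63,181.54 226.76,178.77 253.77,180.90 266.28,188.83" fill="none" stroke="#0000ff"/>
  <polygon points="95.09,45.10 240.74,45.10 240.74,161.96 95.09,161.96" fill="none" stroke="#0000ff"/>
  <polygon points="105.13,181.52 230.01,261.03 247.50,29.98 270.57,175.23 195.98,189.89" fill="none" stroke="#000000"/>
  <polygon points="202.87,60.18 274.72,221.41 126.69,265.95" fill="none" stroke="#0000ff"/>
</svg>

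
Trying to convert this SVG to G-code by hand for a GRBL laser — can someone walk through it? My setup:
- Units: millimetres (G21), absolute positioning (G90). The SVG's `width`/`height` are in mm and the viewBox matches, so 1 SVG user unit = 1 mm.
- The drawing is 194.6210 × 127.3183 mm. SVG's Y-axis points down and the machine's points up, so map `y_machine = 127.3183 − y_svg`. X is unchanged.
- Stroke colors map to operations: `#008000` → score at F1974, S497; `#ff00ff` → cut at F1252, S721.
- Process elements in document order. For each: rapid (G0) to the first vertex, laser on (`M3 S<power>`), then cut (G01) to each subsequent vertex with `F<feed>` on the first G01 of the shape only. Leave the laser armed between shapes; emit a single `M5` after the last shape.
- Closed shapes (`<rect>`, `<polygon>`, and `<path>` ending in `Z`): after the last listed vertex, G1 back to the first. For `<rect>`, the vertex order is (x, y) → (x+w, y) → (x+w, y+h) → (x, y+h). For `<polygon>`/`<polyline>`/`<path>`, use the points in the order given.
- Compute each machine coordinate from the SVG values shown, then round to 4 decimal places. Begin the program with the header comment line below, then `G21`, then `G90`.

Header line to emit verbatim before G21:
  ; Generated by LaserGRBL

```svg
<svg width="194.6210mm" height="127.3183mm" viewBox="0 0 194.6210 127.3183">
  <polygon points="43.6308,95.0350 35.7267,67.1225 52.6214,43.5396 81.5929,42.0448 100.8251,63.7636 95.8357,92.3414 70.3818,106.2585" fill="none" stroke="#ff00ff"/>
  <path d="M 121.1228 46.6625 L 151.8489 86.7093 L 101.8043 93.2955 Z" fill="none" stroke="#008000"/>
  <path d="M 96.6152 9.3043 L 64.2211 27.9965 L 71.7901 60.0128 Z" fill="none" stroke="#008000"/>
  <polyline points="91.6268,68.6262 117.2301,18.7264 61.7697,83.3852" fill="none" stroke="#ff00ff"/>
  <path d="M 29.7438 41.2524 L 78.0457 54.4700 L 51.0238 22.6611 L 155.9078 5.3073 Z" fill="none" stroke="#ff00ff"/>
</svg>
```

; Generated by LaserGRBL
G21
G90
G0 X43.6308 Y32.2833
M3 S721
G01 X35.7267 Y60.1958 F1252
G01 X52.6214 Y83.7787
G01 X81.5929 Y85.2735
G01 X100.8251 Y63.5547
G01 X95.8357 Y34.9769
G01 X70.3818 Y21.0598
G01 X43.6308 Y32.2833
G0 X121.1228 Y80.6558
M3 S497
G01 X151.8489 Y40.6090 F1974
G01 X101.8043 Y34.0228
G01 X121.1228 Y80.6558
G0 X96.6152 Y118.0140
M3 S497
G01 X64.2211 Y99.3218 F1974
G01 X71.7901 Y67.3055
G01 X96.6152 Y118.0140
G0 X91.6268 Y58.6921
M3 S721
G01 X117.2301 Y108.5919 F1252
G01 X61.7697 Y43.9331
G0 X29.7438 Y86.0659
M3 S721
G01 X78.0457 Y72.8483 F1252
G01 X51.0238 Y104.6572
G01 X155.9078 Y122.0110
G01 X29.7438 Y86.0659
M5

1 u = 1 mm; y_m = 127.3183 − y.

[1] `<polygon>` regular polygon, #ff00ff→cut S721 F1252: (43.6308,32.2833) → (35.7267,60.1958) → (52.6214,83.7787) → (81.5929,85.2735) → (100.8251,63.5547) → (95.8357,34.9769) → (70.3818,21.0598) → (43.6308,32.2833) (closed)

[2] `<path>` regular polygon, #008000→score S497 F1974: (121.1228,80.6558) → (151.8489,40.6090) → (101.8043,34.0228) → (121.1228,80.6558) (closed)

[3] `<path>` closed polygon, #008000→score S497 F1974: (96.6152,118.0140) → (64.2211,99.3218) → (71.7901,67.3055) → (96.6152,118.0140) (closed)

[4] `<polyline>` open polyline, #ff00ff→cut S721 F1252: (91.6268,58.6921) → (117.2301,108.5919) → (61.7697,43.9331)

[5] `<path>` closed polygon, #ff00ff→cut S721 F1252: (29.7438,86.0659) → (78.0457,72.8483) → (51.0238,104.6572) → (155.9078,122.0110) → (29.7438,86.0659) (closed)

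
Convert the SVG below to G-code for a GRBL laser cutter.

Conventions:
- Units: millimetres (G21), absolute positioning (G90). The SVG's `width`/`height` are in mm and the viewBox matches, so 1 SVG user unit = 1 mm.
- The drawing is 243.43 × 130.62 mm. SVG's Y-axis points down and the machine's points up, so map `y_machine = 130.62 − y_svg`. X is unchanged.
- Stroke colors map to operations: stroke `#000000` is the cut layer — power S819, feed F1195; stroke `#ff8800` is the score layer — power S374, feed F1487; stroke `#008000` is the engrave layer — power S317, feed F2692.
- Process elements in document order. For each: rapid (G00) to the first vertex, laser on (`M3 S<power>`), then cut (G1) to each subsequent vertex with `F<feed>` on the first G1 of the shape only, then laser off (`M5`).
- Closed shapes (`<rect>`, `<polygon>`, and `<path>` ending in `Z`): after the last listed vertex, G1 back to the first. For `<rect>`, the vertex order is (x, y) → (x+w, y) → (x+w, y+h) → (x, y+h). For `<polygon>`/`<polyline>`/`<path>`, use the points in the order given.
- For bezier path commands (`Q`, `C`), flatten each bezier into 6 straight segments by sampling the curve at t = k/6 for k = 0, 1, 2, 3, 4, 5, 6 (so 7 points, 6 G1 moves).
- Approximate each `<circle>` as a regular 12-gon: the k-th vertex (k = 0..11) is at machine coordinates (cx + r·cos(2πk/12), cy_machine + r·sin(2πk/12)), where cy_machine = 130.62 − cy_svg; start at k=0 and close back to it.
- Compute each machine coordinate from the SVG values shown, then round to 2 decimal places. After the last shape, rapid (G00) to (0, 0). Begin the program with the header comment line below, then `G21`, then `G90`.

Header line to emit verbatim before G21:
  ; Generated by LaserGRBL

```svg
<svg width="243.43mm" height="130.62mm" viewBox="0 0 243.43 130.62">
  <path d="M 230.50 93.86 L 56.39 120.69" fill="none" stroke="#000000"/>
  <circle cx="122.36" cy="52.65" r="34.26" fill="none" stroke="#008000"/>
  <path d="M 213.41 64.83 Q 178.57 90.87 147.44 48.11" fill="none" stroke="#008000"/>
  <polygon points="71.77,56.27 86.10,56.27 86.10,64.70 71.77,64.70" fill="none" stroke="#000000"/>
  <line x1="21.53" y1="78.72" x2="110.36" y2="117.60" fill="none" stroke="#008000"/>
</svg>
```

1 u = 1 mm; y_m = 130.62 − y.

[1] `<path>` line segment, #000000→cut S819 F1195: (230.50,36.76) → (56.39,9.93)

[2] `<circle>` circle, #008000→engrave S317 F2692: (156.62,77.97) → (152.03,95.10) → (139.49,107.64) → (122.36,112.23) → (105.23,107.64) → (92.69,95.10) → (88.10,77.97) → (92.69,60.84) → (105.23,48.30) → (122.36,43.71) → (139.49,48.30) → (152.03,60.84) → (156.62,77.97) (closed)

[3] `<path>` quadratic bezier, #008000→engrave S317 F2692: (213.41,65.79) → (201.90,59.02) → (190.60,56.07) → (179.50,56.95) → (168.61,61.65) → (157.92,70.17) → (147.44,82.51)

[4] `<polygon>` rectangle, #000000→cut S819 F1195: (71.77,74.35) → (86.10,74.35) → (86.10,65.92) → (71.77,65.92) → (71.77,74.35) (closed)

[5] `<line>` line segment, #008000→engrave S317 F2692: (21.53,51.90) → (110.36,13.02)

; Generated by LaserGRBL
G21
G90
G00 X230.50 Y36.76
M3 S819
G1 X56.39 Y9.93 F1195
M5
G00 X156.62 Y77.97
M3 S317
G1 X152.03 Y95.10 F2692
G1 X139.49 Y107.64
G1 X122.36 Y112.23
G1 X105.23 Y107.64
G1 X92.69 Y95.10
G1 X88.10 Y77.97
G1 X92.69 Y60.84
G1 X105.23 Y48.30
G1 X122.36 Y43.71
G1 X139.49 Y48.30
G1 X152.03 Y60.84
G1 X156.62 Y77.97
M5
G00 X213.41 Y65.79
M3 S317
G1 X201.90 Y59.02 F2692
G1 X190.60 Y56.07
G1 X179.50 Y56.95
G1 X168.61 Y61.65
G1 X157.92 Y70.17
G1 X147.44 Y82.51
M5
G00 X71.77 Y74.35
M3 S819
G1 X86.10 Y74.35 F1195
G1 X86.10 Y65.92
G1 X71.77 Y65.92
G1 X71.77 Y74.35
M5
G00 X21.53 Y51.90
M3 S317
G1 X110.36 Y13.02 F2692
M5
G00 X0.00 Y0.00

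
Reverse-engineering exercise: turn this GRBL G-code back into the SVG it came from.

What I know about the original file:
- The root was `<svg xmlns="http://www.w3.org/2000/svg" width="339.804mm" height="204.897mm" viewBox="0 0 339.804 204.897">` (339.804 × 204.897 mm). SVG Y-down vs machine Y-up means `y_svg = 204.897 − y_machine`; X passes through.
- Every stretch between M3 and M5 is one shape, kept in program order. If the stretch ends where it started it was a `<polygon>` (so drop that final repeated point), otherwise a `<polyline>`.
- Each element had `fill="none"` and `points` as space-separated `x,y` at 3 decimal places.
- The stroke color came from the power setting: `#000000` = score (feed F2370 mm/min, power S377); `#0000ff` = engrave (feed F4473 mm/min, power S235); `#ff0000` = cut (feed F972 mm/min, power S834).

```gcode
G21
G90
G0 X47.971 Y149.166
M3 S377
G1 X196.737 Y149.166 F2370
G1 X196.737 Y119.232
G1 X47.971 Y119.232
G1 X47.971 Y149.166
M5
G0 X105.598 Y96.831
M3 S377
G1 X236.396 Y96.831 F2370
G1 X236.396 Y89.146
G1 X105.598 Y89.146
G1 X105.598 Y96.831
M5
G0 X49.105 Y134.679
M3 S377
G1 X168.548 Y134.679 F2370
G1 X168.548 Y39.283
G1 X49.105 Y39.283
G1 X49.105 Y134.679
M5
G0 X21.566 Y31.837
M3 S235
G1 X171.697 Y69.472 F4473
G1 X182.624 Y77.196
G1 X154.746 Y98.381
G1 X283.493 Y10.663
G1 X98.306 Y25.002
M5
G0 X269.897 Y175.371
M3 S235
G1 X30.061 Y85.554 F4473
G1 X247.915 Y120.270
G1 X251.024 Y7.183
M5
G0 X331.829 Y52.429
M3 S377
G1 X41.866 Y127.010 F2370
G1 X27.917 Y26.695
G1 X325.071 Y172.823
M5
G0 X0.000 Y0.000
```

<svg xmlns="http://www.w3.org/2000/svg" width="339.804mm" height="204.897mm" viewBox="0 0 339.804 204.897">
  <polygon points="47.971,55.731 196.737,55.731 196.737,85.665 47.971,85.665" fill="none" stroke="#000000"/>
  <polygon points="105.598,108.066 236.396,108.066 236.396,115.751 105.598,115.751" fill="none" stroke="#000000"/>
  <polygon points="49.105,70.218 168.548,70.218 168.548,165.614 49.105,165.614" fill="none" stroke="#000000"/>
  <polyline points="21.566,173.060 171.697,135.425 182.624,127.701 154.746,106.516 283.493,194.234 98.306,179.895" fill="none" stroke="#0000ff"/>
  <polyline points="269.897,29.526 30.061,119.343 247.915,84.627 251.024,197.714" fill="none" stroke="#0000ff"/>
  <polyline points="331.829,152.468 41.866,77.887 27.917,178.202 325.071,32.074" fill="none" stroke="#000000"/>
</svg>

Each laser-on run becomes one SVG element. Flip Y back into SVG space with y_svg = 204.897 − y_machine.

Run 1: power S377 maps to stroke `#000000` (score). The run returns to its start, so emit a `<polygon>` with points (Y-flipped): 47.971,55.731 196.737,55.731 196.737,85.665 47.971,85.665.

Run 2: power S377 maps to stroke `#000000` (score). The run returns to its start, so emit a `<polygon>` with points (Y-flipped): 105.598,108.066 236.396,108.066 236.396,115.751 105.598,115.751.

Run 3: S377 ⇒ score layer `#000000`. The run returns to its start, so emit a `<polygon>` with points (Y-flipped): 49.105,70.218 168.548,70.218 168.548,165.614 49.105,165.614.

Run 4: S235 ⇒ engrave layer `#0000ff`. The run is open, so emit a `<polyline>` with points (Y-flipped): 21.566,173.060 171.697,135.425 182.624,127.701 154.746,106.516 283.493,194.234 98.306,179.895.

Run 5: power S235 maps to stroke `#0000ff` (engrave). The run is open, so emit a `<polyline>` with points (Y-flipped): 269.897,29.526 30.061,119.343 247.915,84.627 251.024,197.714.

Run 6: the run's S377 means `#000000` (score). The run is open, so emit a `<polyline>` with points (Y-flipped): 331.829,152.468 41.866,77.887 27.917,178.202 325.071,32.074.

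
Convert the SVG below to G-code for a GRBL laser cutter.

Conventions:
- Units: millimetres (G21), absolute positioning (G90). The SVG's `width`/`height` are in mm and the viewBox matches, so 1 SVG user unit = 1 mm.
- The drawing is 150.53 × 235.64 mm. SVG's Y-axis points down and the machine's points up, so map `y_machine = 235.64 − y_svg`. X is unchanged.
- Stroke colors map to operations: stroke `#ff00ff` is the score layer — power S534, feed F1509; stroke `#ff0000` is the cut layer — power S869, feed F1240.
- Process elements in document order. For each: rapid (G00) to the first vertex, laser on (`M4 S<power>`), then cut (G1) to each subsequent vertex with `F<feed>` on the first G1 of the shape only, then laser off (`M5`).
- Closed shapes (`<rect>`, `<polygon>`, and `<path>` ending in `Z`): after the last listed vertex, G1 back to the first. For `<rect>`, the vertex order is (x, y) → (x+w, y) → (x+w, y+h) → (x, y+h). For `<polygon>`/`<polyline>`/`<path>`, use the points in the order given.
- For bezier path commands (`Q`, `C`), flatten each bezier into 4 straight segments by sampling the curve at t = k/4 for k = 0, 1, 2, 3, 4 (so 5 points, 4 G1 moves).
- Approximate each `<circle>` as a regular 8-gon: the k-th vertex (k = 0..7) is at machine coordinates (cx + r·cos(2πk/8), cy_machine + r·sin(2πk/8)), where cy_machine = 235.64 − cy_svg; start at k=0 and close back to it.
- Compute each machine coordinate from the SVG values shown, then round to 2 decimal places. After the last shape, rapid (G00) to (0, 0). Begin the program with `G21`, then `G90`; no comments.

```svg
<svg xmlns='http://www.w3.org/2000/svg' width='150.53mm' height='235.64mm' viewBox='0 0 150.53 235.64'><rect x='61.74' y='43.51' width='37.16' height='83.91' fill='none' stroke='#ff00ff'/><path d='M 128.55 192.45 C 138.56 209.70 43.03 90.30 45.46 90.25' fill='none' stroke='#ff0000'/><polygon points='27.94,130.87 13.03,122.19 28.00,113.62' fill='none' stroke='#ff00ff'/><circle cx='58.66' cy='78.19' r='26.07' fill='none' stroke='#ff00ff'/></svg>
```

1 u = 1 mm; y_m = 235.64 − y.

[1] `<rect>` rectangle, #ff00ff→score S534 F1509: (61.74,192.13) → (98.90,192.13) → (98.90,108.22) → (61.74,108.22) → (61.74,192.13) (closed)

[2] `<path>` cubic bezier, #ff0000→cut S869 F1240: (128.55,43.19) → (119.45,51.87) → (89.85,87.80) → (58.83,126.97) → (45.46,145.39)

[3] `<polygon>` regular polygon, #ff00ff→score S534 F1509: (27.94,104.77) → (13.03,113.45) → (28.00,122.02) → (27.94,104.77) (closed)

[4] `<circle>` circle, #ff00ff→score S534 F1509: (84.73,157.45) → (77.09,175.88) → (58.66,183.52) → (40.23,175.88) → (32.59,157.45) → (40.23,139.02) → (58.66,131.38) → (77.09,139.02) → (84.73,157.45) (closed)

G21
G90
G00 X61.74 Y192.13
M4 S534
G1 X98.90 Y192.13 F1509
G1 X98.90 Y108.22
G1 X61.74 Y108.22
G1 X61.74 Y192.13
M5
G00 X128.55 Y43.19
M4 S869
G1 X119.45 Y51.87 F1240
G1 X89.85 Y87.80
G1 X58.83 Y126.97
G1 X45.46 Y145.39
M5
G00 X27.94 Y104.77
M4 S534
G1 X13.03 Y113.45 F1509
G1 X28.00 Y122.02
G1 X27.94 Y104.77
M5
G00 X84.73 Y157.45
M4 S534
G1 X77.09 Y175.88 F1509
G1 X58.66 Y183.52
G1 X40.23 Y175.88
G1 X32.59 Y157.45
G1 X40.23 Y139.02
G1 X58.66 Y131.38
G1 X77.09 Y139.02
G1 X84.73 Y157.45
M5
G00 X0.00 Y0.00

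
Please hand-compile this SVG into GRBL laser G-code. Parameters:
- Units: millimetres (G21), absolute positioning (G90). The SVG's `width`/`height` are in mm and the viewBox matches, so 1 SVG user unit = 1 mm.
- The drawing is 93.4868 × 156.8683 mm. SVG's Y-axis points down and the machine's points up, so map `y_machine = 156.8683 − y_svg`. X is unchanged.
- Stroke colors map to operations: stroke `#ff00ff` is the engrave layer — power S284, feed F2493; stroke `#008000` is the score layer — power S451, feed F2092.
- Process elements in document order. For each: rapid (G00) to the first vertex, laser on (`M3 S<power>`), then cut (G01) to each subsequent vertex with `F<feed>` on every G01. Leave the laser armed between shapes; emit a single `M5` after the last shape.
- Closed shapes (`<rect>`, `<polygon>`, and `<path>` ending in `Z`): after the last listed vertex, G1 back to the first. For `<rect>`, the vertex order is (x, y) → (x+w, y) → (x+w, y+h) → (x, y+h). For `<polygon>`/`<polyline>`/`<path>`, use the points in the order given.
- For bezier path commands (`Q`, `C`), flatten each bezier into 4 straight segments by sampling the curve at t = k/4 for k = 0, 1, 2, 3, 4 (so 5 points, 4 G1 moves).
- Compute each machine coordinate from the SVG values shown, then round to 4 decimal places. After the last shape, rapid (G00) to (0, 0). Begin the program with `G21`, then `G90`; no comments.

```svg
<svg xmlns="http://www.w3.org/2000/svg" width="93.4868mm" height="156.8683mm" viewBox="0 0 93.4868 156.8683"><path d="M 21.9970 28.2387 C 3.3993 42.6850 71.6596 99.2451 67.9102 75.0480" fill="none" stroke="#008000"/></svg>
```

G21
G90
G00 X21.9970 Y128.6296
M3 S451
G01 X21.8523 Y111.8184 F2092
G01 X39.3855 Y90.7337 F2092
G01 X59.7027 Y76.8946 F2092
G01 X67.9102 Y81.8203 F2092
M5
G00 X0.0000 Y0.0000

viewBox `0 0 93.4868 156.8683` with mm width/height → 1 unit = 1 mm. Flip: y_m = 156.8683 − y_svg.

**Shape 1** — `<path>` cubic bezier, stroke `#008000` → score (S451, F2092). Control points (SVG): P0=(21.9970,28.2387), P1=(3.3993,42.6850), P2=(71.6596,99.2451), P3=(67.9102,75.0480); sampled at t=k/4. Machine vertices: (21.9970,128.6296) → (21.8523,111.8184) → (39.3855,90.7337) → (59.7027,76.8946) → (67.9102,81.8203). Open path.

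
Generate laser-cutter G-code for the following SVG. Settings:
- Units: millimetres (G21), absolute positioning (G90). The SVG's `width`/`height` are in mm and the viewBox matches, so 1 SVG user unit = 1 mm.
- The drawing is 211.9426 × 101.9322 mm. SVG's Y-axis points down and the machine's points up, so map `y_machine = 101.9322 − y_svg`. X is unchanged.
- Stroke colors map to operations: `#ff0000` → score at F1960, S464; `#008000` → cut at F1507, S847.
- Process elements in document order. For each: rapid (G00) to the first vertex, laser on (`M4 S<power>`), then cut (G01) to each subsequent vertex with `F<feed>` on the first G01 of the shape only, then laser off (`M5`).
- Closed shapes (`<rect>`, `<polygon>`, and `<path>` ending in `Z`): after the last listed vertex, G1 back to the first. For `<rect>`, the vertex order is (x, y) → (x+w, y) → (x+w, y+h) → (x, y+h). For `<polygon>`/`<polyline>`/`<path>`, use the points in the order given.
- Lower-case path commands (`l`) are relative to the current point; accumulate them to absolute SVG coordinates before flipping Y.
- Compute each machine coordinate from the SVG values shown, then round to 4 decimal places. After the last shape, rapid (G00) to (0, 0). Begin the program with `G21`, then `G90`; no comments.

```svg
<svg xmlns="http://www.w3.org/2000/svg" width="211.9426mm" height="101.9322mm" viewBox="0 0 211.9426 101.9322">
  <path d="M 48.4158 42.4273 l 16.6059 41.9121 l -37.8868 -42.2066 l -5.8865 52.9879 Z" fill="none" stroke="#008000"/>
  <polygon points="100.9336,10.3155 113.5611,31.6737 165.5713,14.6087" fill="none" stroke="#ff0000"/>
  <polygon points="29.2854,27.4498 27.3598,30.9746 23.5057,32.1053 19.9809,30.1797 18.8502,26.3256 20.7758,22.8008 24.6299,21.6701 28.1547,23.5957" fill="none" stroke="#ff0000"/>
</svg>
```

G21
G90
G00 X48.4158 Y59.5049
M4 S847
G01 X65.0217 Y17.5928 F1507
G01 X27.1349 Y59.7994
G01 X21.2484 Y6.8115
G01 X48.4158 Y59.5049
M5
G00 X100.9336 Y91.6167
M4 S464
G01 X113.5611 Y70.2585 F1960
G01 X165.5713 Y87.3235
G01 X100.9336 Y91.6167
M5
G00 X29.2854 Y74.4824
M4 S464
G01 X27.3598 Y70.9576 F1960
G01 X23.5057 Y69.8269
G01 X19.9809 Y71.7525
G01 X18.8502 Y75.6066
G01 X20.7758 Y79.1314
G01 X24.6299 Y80.2621
G01 X28.1547 Y78.3365
G01 X29.2854 Y74.4824
M5
G00 X0.0000 Y0.0000

viewBox `0 0 211.9426 101.9322` with mm width/height → 1 unit = 1 mm. Flip: y_m = 101.9322 − y_svg.

**Shape 1** — `<path>` closed polygon, stroke `#008000` → cut (S847, F1507). Machine vertices: (48.4158,59.5049) → (65.0217,17.5928) → (27.1349,59.7994) → (21.2484,6.8115) → (48.4158,59.5049). Closed: final G1 returns to the first vertex.

**Shape 2** — `<polygon>` closed polygon, stroke `#ff0000` → score (S464, F1960). Machine vertices: (100.9336,91.6167) → (113.5611,70.2585) → (165.5713,87.3235) → (100.9336,91.6167). Closed: final G1 returns to the first vertex.

**Shape 3** — `<polygon>` regular polygon, stroke `#ff0000` → score (S464, F1960). Machine vertices: (29.2854,74.4824) → (27.3598,70.9576) → (23.5057,69.8269) → (19.9809,71.7525) → (18.8502,75.6066) → (20.7758,79.1314) → (24.6299,80.2621) → (28.1547,78.3365) → (29.2854,74.4824). Closed: final G1 returns to the first vertex.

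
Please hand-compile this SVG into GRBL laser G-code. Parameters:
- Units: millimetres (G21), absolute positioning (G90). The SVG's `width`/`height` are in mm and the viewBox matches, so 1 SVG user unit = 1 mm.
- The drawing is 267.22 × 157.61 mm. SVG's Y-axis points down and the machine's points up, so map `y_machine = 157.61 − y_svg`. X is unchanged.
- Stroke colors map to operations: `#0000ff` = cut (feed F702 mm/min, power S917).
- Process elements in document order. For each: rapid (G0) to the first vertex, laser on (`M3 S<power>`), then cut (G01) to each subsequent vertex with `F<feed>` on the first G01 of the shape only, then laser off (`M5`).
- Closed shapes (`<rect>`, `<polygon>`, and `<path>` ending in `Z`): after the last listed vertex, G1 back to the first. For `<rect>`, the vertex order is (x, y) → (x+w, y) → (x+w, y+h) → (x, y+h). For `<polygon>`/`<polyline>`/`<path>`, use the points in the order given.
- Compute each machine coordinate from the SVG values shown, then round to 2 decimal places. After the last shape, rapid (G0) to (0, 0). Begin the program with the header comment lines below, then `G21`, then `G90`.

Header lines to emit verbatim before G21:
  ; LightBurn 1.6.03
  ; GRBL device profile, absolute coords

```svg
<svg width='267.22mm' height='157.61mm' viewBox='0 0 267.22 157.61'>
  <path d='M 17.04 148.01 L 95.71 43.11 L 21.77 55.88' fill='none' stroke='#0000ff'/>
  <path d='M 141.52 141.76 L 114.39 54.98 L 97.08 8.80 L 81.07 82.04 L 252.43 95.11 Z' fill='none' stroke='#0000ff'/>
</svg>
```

; LightBurn 1.6.03
; GRBL device profile, absolute coords
G21
G90
G0 X17.04 Y9.60
M3 S917
G01 X95.71 Y114.50 F702
G01 X21.77 Y101.73
M5
G0 X141.52 Y15.85
M3 S917
G01 X114.39 Y102.63 F702
G01 X97.08 Y148.81
G01 X81.07 Y75.57
G01 X252.43 Y62.50
G01 X141.52 Y15.85
M5
G0 X0.00 Y0.00

Since the viewBox matches the mm dimensions, user units are millimetres directly. The only transform is the Y-flip y_m = 157.61 − y_svg.

Shape 1 is a open polyline drawn with `<path>`. Its stroke #0000ff means cut at S917, F702. After flipping Y the toolpath is (17.04,9.60) → (95.71,114.50) → (21.77,101.73).

Shape 2 is a closed polygon drawn with `<path>`. Its stroke #0000ff means cut at S917, F702. After flipping Y the toolpath is (141.52,15.85) → (114.39,102.63) → (97.08,148.81) → (81.07,75.57) → (252.43,62.50) → (141.52,15.85), returning to the start.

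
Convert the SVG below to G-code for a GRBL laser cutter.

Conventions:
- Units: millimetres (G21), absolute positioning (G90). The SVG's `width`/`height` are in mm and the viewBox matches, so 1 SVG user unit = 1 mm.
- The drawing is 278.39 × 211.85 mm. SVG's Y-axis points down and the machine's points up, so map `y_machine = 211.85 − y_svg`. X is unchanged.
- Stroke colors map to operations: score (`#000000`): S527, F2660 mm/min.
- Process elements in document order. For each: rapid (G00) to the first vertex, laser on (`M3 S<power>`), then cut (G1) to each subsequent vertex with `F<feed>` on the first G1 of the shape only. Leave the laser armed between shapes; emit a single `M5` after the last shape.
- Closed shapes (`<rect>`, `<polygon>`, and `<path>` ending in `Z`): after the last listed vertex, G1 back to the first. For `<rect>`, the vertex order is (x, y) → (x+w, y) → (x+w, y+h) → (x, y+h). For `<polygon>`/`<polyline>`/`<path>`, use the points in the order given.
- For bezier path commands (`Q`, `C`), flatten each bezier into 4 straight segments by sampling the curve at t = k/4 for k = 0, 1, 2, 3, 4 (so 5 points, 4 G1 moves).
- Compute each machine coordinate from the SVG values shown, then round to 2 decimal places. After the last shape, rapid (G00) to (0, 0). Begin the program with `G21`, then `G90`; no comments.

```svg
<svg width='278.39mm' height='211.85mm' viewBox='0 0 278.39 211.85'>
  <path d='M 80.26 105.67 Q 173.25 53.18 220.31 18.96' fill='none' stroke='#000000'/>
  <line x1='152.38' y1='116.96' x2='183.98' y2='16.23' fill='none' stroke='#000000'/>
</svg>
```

viewBox `0 0 278.39 211.85` with mm width/height → 1 unit = 1 mm. Flip: y_m = 211.85 − y_svg.

**Shape 1** — `<path>` quadratic bezier, stroke `#000000` → score (S527, F2660). Control points (SVG): P0=(80.26,105.67), P1=(173.25,53.18), P2=(220.31,18.96); sampled at t=k/4. Machine vertices: (80.26,106.18) → (123.88,131.28) → (161.77,154.10) → (193.91,174.64) → (220.31,192.89). Open path.

**Shape 2** — `<line>` line segment, stroke `#000000` → score (S527, F2660). Machine vertices: (152.38,94.89) → (183.98,195.62). Open path.

G21
G90
G00 X80.26 Y106.18
M3 S527
G1 X123.88 Y131.28 F2660
G1 X161.77 Y154.10
G1 X193.91 Y174.64
G1 X220.31 Y192.89
G00 X152.38 Y94.89
M3 S527
G1 X183.98 Y195.62 F2660
M5
G00 X0.00 Y0.00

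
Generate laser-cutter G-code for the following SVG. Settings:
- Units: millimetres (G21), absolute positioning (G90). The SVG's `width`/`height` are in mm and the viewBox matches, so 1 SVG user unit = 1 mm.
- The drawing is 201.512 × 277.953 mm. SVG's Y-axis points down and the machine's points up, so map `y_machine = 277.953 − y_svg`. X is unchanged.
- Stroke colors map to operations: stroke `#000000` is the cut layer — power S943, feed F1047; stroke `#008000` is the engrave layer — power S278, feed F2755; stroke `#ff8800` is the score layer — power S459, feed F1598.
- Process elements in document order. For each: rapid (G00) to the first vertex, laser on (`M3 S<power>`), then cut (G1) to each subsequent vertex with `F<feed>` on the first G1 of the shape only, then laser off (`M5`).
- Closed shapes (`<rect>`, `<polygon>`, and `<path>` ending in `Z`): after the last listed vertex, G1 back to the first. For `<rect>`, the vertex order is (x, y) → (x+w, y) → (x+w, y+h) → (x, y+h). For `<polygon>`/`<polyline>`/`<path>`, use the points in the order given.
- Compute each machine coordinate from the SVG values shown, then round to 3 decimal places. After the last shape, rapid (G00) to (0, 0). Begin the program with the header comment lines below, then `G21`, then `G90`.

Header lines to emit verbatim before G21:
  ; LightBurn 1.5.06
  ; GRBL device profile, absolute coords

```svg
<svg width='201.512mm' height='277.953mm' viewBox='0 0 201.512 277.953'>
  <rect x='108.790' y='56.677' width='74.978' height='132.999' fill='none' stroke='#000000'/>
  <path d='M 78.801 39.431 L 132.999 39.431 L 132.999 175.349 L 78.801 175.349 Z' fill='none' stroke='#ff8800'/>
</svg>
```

; LightBurn 1.5.06
; GRBL device profile, absolute coords
G21
G90
G00 X108.790 Y221.276
M3 S943
G1 X183.768 Y221.276 F1047
G1 X183.768 Y88.277
G1 X108.790 Y88.277
G1 X108.790 Y221.276
M5
G00 X78.801 Y238.522
M3 S459
G1 X132.999 Y238.522 F1598
G1 X132.999 Y102.604
G1 X78.801 Y102.604
G1 X78.801 Y238.522
M5
G00 X0.000 Y0.000

viewBox `0 0 201.512 277.953` with mm width/height → 1 unit = 1 mm. Flip: y_m = 277.953 − y_svg.

**Shape 1** — `<rect>` rectangle, stroke `#000000` → cut (S943, F1047). Machine vertices: (108.790,221.276) → (183.768,221.276) → (183.768,88.277) → (108.790,88.277) → (108.790,221.276). Closed: final G1 returns to the first vertex.

**Shape 2** — `<path>` rectangle, stroke `#ff8800` → score (S459, F1598). Machine vertices: (78.801,238.522) → (132.999,238.522) → (132.999,102.604) → (78.801,102.604) → (78.801,238.522). Closed: final G1 returns to the first vertex.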